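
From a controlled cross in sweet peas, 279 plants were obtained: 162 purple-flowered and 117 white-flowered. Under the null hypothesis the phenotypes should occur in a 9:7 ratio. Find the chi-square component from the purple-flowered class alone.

The 9:7 ratio has 16 parts, so with N = 279 the expected counts are:
  purple-flowered: 279 × 9/16 = 156.9375
  white-flowered: 279 × 7/16 = 122.0625
Contribution of purple-flowered: (162 − 156.9375)² / 156.9375 = 0.1633

0.163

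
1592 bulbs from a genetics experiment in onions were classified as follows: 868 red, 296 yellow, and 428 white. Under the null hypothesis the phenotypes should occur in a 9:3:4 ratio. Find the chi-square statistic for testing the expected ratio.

3.127

Under the 9:3:4 hypothesis (Σ ratio = 16, N = 1592):
  red: 1592 × 9/16 = 895.5
  yellow: 1592 × 3/16 = 298.5
  white: 1592 × 4/16 = 398
χ² = Σ (O − E)² / E
  red: (868 − 895.5)² / 895.5 = 0.8445
  yellow: (296 − 298.5)² / 298.5 = 0.0209
  white: (428 − 398)² / 398 = 2.2613
χ² = 0.8445 + 0.0209 + 2.2613 = 3.1267 ≈ 3.127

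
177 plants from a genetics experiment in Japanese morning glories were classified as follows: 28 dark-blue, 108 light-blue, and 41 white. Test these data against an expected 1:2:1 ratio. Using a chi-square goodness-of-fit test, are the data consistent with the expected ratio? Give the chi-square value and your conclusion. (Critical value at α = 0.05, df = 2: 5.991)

10.503; not consistent

The 1:2:1 ratio has 4 parts, so with N = 177 the expected counts are:
  dark-blue: 177 × 1/4 = 44.25
  light-blue: 177 × 2/4 = 88.5
  white: 177 × 1/4 = 44.25
χ² = Σ (O − E)² / E
  dark-blue: (28 − 44.25)² / 44.25 = 5.9675
  light-blue: (108 − 88.5)² / 88.5 = 4.2966
  white: (41 − 44.25)² / 44.25 = 0.2387
χ² = 5.9675 + 4.2966 + 0.2387 = 10.5028 ≈ 10.503
Degrees of freedom = 3 − 1 = 2; critical value at α = 0.05 is 5.991.
Since 10.503 > 5.991, we reject the null hypothesis — the data do not fit the 1:2:1 ratio.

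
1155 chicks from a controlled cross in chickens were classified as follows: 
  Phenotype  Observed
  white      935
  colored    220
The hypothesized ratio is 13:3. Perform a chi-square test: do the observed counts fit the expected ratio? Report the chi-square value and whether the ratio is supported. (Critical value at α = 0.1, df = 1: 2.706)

0.067; consistent

Total ratio parts = 16. Expected numbers out of 1155:
  white: 1155 × 13/16 = 938.4375
  colored: 1155 × 3/16 = 216.5625
χ² = Σ (O − E)² / E
  white: (935 − 938.4375)² / 938.4375 = 0.0126
  colored: (220 − 216.5625)² / 216.5625 = 0.0546
χ² = 0.0126 + 0.0546 = 0.0672 ≈ 0.067
Degrees of freedom = 2 − 1 = 1; critical value at α = 0.1 is 2.706.
Since 0.067 < 2.706, we fail to reject the null hypothesis — the data are consistent with the 13:3 ratio.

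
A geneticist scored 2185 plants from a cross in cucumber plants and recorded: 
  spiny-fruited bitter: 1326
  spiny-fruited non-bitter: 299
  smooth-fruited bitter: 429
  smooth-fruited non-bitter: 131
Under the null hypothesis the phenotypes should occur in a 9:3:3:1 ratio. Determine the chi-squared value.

Expected counts for N = 2185 under a 9:3:3:1 ratio (total parts = 16):
  spiny-fruited bitter: 2185 × 9/16 = 1229.0625
  spiny-fruited non-bitter: 2185 × 3/16 = 409.6875
  smooth-fruited bitter: 2185 × 3/16 = 409.6875
  smooth-fruited non-bitter: 2185 × 1/16 = 136.5625
χ² = Σ (O − E)² / E
  spiny-fruited bitter: (1326 − 1229.0625)² / 1229.0625 = 7.6456
  spiny-fruited non-bitter: (299 − 409.6875)² / 409.6875 = 29.9050
  smooth-fruited bitter: (429 − 409.6875)² / 409.6875 = 0.9104
  smooth-fruited non-bitter: (131 − 136.5625)² / 136.5625 = 0.2266
χ² = 7.6456 + 29.9050 + 0.9104 + 0.2266 = 38.6876 ≈ 38.688

38.688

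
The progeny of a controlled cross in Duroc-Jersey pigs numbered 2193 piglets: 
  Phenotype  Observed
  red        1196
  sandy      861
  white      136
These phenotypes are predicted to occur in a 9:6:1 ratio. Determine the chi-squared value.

Under the 9:6:1 hypothesis (Σ ratio = 16, N = 2193):
  red: 2193 × 9/16 = 1233.5625
  sandy: 2193 × 6/16 = 822.375
  white: 2193 × 1/16 = 137.0625
χ² = Σ (O − E)² / E
  red: (1196 − 1233.5625)² / 1233.5625 = 1.1438
  sandy: (861 − 822.375)² / 822.375 = 1.8141
  white: (136 − 137.0625)² / 137.0625 = 0.0082
χ² = 1.1438 + 1.8141 + 0.0082 = 2.9661 ≈ 2.966

2.966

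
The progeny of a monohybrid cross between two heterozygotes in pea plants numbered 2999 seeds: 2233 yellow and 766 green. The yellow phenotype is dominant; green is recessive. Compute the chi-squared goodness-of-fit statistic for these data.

0.470

For a monohybrid cross between heterozygotes with complete dominance, the expected phenotypic ratio is 3:1.
The 3:1 ratio has 4 parts, so with N = 2999 the expected counts are:
  yellow: 2999 × 3/4 = 2249.25
  green: 2999 × 1/4 = 749.75
χ² = Σ (O − E)² / E
  yellow: (2233 − 2249.25)² / 2249.25 = 0.1174
  green: (766 − 749.75)² / 749.75 = 0.3522
χ² = 0.1174 + 0.3522 = 0.4696 ≈ 0.470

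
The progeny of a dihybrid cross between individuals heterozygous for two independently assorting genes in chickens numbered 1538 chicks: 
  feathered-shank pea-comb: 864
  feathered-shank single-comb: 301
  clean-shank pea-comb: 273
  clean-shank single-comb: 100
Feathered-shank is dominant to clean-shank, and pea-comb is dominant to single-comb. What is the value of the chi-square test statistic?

1.530

A dihybrid F₂ with independent assortment and complete dominance at both loci gives a 9:3:3:1 phenotypic ratio.
Under the 9:3:3:1 hypothesis (Σ ratio = 16, N = 1538):
  feathered-shank pea-comb: 1538 × 9/16 = 865.125
  feathered-shank single-comb: 1538 × 3/16 = 288.375
  clean-shank pea-comb: 1538 × 3/16 = 288.375
  clean-shank single-comb: 1538 × 1/16 = 96.125
χ² = Σ (O − E)² / E
  feathered-shank pea-comb: (864 − 865.125)² / 865.125 = 0.0015
  feathered-shank single-comb: (301 − 288.375)² / 288.375 = 0.5527
  clean-shank pea-comb: (273 − 288.375)² / 288.375 = 0.8197
  clean-shank single-comb: (100 − 96.125)² / 96.125 = 0.1562
χ² = 0.0015 + 0.5527 + 0.8197 + 0.1562 = 1.5301 ≈ 1.530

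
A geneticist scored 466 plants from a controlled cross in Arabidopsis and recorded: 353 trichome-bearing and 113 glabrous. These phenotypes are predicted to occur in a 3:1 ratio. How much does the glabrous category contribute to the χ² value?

Total ratio parts = 4. Expected numbers out of 466:
  trichome-bearing: 466 × 3/4 = 349.5
  glabrous: 466 × 1/4 = 116.5
Contribution of glabrous: (113 − 116.5)² / 116.5 = 0.1052

0.105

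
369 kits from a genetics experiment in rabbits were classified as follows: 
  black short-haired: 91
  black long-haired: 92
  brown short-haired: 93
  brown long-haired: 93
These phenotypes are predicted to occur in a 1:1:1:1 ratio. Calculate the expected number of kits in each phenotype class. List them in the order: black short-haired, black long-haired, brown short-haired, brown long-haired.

The 1:1:1:1 ratio has 4 parts, so with N = 369 the expected counts are:
  black short-haired: 369 × 1/4 = 92.25
  black long-haired: 369 × 1/4 = 92.25
  brown short-haired: 369 × 1/4 = 92.25
  brown long-haired: 369 × 1/4 = 92.25

92.25, 92.25, 92.25, 92.25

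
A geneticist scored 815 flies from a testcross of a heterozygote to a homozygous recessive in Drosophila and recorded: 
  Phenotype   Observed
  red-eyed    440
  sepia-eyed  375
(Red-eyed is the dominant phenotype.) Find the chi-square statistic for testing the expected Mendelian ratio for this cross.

A testcross of a heterozygote (Aa × aa) gives a 1:1 phenotypic ratio.
Under the 1:1 hypothesis (Σ ratio = 2, N = 815):
  red-eyed: 815 × 1/2 = 407.5
  sepia-eyed: 815 × 1/2 = 407.5
χ² = Σ (O − E)² / E
  red-eyed: (440 − 407.5)² / 407.5 = 2.5920
  sepia-eyed: (375 − 407.5)² / 407.5 = 2.5920
χ² = 2.5920 + 2.5920 = 5.184

5.184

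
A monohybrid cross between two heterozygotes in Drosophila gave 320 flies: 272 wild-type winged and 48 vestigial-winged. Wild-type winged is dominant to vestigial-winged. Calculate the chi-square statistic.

17.067

For a monohybrid cross between heterozygotes with complete dominance, the expected phenotypic ratio is 3:1.
Expected counts for N = 320 under a 3:1 ratio (total parts = 4):
  wild-type winged: 320 × 3/4 = 240
  vestigial-winged: 320 × 1/4 = 80
χ² = Σ (O − E)² / E
  wild-type winged: (272 − 240)² / 240 = 4.2667
  vestigial-winged: (48 − 80)² / 80 = 12.8000
χ² = 4.2667 + 12.8000 = 17.0667 ≈ 17.067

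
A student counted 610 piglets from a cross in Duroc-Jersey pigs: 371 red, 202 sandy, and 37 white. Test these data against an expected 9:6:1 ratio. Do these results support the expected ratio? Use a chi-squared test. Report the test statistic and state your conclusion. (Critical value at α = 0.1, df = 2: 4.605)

5.426; not consistent

Under the 9:6:1 hypothesis (Σ ratio = 16, N = 610):
  red: 610 × 9/16 = 343.125
  sandy: 610 × 6/16 = 228.75
  white: 610 × 1/16 = 38.125
χ² = Σ (O − E)² / E
  red: (371 − 343.125)² / 343.125 = 2.2645
  sandy: (202 − 228.75)² / 228.75 = 3.1281
  white: (37 − 38.125)² / 38.125 = 0.0332
χ² = 2.2645 + 3.1281 + 0.0332 = 5.4258 ≈ 5.426
Degrees of freedom = 3 − 1 = 2; critical value at α = 0.1 is 4.605.
Since 5.426 > 4.605, we reject the null hypothesis — the data do not fit the 9:6:1 ratio.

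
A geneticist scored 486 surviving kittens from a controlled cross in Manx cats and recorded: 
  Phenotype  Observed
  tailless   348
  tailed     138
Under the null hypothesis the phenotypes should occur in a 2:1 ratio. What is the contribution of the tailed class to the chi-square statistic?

Total ratio parts = 3. Expected numbers out of 486:
  tailless: 486 × 2/3 = 324
  tailed: 486 × 1/3 = 162
Contribution of tailed: (138 − 162)² / 162 = 3.5556

3.556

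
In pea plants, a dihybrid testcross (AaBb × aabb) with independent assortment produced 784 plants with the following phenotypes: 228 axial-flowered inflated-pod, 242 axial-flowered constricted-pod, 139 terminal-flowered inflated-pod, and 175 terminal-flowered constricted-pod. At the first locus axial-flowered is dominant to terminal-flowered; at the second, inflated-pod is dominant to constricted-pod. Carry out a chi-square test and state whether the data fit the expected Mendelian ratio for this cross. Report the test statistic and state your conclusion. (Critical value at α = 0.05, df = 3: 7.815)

A dihybrid testcross with independent assortment gives a 1:1:1:1 ratio.
The 1:1:1:1 ratio has 4 parts, so with N = 784 the expected counts are:
  axial-flowered inflated-pod: 784 × 1/4 = 196
  axial-flowered constricted-pod: 784 × 1/4 = 196
  terminal-flowered inflated-pod: 784 × 1/4 = 196
  terminal-flowered constricted-pod: 784 × 1/4 = 196
χ² = Σ (O − E)² / E
  axial-flowered inflated-pod: (228 − 196)² / 196 = 5.2245
  axial-flowered constricted-pod: (242 − 196)² / 196 = 10.7959
  terminal-flowered inflated-pod: (139 − 196)² / 196 = 16.5765
  terminal-flowered constricted-pod: (175 − 196)² / 196 = 2.2500
χ² = 5.2245 + 10.7959 + 16.5765 + 2.2500 = 34.8469 ≈ 34.847
Degrees of freedom = 4 − 1 = 3; critical value at α = 0.05 is 7.815.
Since 34.847 > 7.815, we reject the null hypothesis — the data do not fit the 1:1:1:1 ratio.

34.847; not consistent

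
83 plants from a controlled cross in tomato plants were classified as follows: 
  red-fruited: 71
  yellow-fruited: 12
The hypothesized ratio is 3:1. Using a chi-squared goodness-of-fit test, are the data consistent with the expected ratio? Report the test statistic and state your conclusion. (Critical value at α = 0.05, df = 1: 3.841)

Total ratio parts = 4. Expected numbers out of 83:
  red-fruited: 83 × 3/4 = 62.25
  yellow-fruited: 83 × 1/4 = 20.75
χ² = Σ (O − E)² / E
  red-fruited: (71 − 62.25)² / 62.25 = 1.2299
  yellow-fruited: (12 − 20.75)² / 20.75 = 3.6898
χ² = 1.2299 + 3.6898 = 4.9197 ≈ 4.920
Degrees of freedom = 2 − 1 = 1; critical value at α = 0.05 is 3.841.
Since 4.920 > 3.841, we reject the null hypothesis — the data do not fit the 3:1 ratio.

4.920; not consistent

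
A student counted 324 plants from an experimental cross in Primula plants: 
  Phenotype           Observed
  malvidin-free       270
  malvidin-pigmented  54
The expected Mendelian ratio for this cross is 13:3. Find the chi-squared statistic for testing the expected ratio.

0.923

Total ratio parts = 16. Expected numbers out of 324:
  malvidin-free: 324 × 13/16 = 263.25
  malvidin-pigmented: 324 × 3/16 = 60.75
χ² = Σ (O − E)² / E
  malvidin-free: (270 − 263.25)² / 263.25 = 0.1731
  malvidin-pigmented: (54 − 60.75)² / 60.75 = 0.7500
χ² = 0.1731 + 0.7500 = 0.9231 ≈ 0.923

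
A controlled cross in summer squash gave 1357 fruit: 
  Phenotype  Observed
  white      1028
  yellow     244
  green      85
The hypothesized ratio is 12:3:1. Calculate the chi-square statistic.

0.532

Total ratio parts = 16. Expected numbers out of 1357:
  white: 1357 × 12/16 = 1017.75
  yellow: 1357 × 3/16 = 254.4375
  green: 1357 × 1/16 = 84.8125
χ² = Σ (O − E)² / E
  white: (1028 − 1017.75)² / 1017.75 = 0.1032
  yellow: (244 − 254.4375)² / 254.4375 = 0.4282
  green: (85 − 84.8125)² / 84.8125 = 0.0004
χ² = 0.1032 + 0.4282 + 0.0004 = 0.5318 ≈ 0.532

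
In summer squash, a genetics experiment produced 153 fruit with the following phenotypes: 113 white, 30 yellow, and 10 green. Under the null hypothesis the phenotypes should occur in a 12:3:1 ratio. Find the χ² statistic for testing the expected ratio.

0.107

The 12:3:1 ratio has 16 parts, so with N = 153 the expected counts are:
  white: 153 × 12/16 = 114.75
  yellow: 153 × 3/16 = 28.6875
  green: 153 × 1/16 = 9.5625
χ² = Σ (O − E)² / E
  white: (113 − 114.75)² / 114.75 = 0.0267
  yellow: (30 − 28.6875)² / 28.6875 = 0.0600
  green: (10 − 9.5625)² / 9.5625 = 0.0200
χ² = 0.0267 + 0.0600 + 0.0200 = 0.1067 ≈ 0.107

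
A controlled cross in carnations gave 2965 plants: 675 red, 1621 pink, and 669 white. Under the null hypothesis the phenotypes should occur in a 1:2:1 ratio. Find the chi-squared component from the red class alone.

5.921

The 1:2:1 ratio has 4 parts, so with N = 2965 the expected counts are:
  red: 2965 × 1/4 = 741.25
  pink: 2965 × 2/4 = 1482.5
  white: 2965 × 1/4 = 741.25
Contribution of red: (675 − 741.25)² / 741.25 = 5.9212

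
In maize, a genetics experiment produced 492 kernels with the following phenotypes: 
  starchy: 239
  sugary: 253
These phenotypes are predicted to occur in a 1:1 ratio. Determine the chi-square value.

Expected counts for N = 492 under a 1:1 ratio (total parts = 2):
  starchy: 492 × 1/2 = 246
  sugary: 492 × 1/2 = 246
χ² = Σ (O − E)² / E
  starchy: (239 − 246)² / 246 = 0.1992
  sugary: (253 − 246)² / 246 = 0.1992
χ² = 0.1992 + 0.1992 = 0.3984 ≈ 0.398

0.398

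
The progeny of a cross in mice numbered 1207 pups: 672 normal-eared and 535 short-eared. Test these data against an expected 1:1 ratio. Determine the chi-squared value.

15.550

The 1:1 ratio has 2 parts, so with N = 1207 the expected counts are:
  normal-eared: 1207 × 1/2 = 603.5
  short-eared: 1207 × 1/2 = 603.5
χ² = Σ (O − E)² / E
  normal-eared: (672 − 603.5)² / 603.5 = 7.7751
  short-eared: (535 − 603.5)² / 603.5 = 7.7751
χ² = 7.7751 + 7.7751 = 15.5502 ≈ 15.550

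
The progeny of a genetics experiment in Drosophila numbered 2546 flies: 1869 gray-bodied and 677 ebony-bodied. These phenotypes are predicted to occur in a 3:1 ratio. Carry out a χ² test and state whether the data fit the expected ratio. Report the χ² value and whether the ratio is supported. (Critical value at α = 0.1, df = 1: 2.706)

3.436; not consistent

Under the 3:1 hypothesis (Σ ratio = 4, N = 2546):
  gray-bodied: 2546 × 3/4 = 1909.5
  ebony-bodied: 2546 × 1/4 = 636.5
χ² = Σ (O − E)² / E
  gray-bodied: (1869 − 1909.5)² / 1909.5 = 0.8590
  ebony-bodied: (677 − 636.5)² / 636.5 = 2.5770
χ² = 0.8590 + 2.5770 = 3.436
Degrees of freedom = 2 − 1 = 1; critical value at α = 0.1 is 2.706.
Since 3.436 > 2.706, we reject the null hypothesis — the data do not fit the 3:1 ratio.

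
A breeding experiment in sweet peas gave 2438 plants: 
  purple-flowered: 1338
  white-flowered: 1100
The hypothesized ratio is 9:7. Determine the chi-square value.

1.857

Expected counts for N = 2438 under a 9:7 ratio (total parts = 16):
  purple-flowered: 2438 × 9/16 = 1371.375
  white-flowered: 2438 × 7/16 = 1066.625
χ² = Σ (O − E)² / E
  purple-flowered: (1338 − 1371.375)² / 1371.375 = 0.8122
  white-flowered: (1100 − 1066.625)² / 1066.625 = 1.0443
χ² = 0.8122 + 1.0443 = 1.8565 ≈ 1.857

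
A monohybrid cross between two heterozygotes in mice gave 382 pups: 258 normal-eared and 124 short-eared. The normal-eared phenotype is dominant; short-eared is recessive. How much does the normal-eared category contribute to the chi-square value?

For a monohybrid cross between heterozygotes with complete dominance, the expected phenotypic ratio is 3:1.
Expected counts for N = 382 under a 3:1 ratio (total parts = 4):
  normal-eared: 382 × 3/4 = 286.5
  short-eared: 382 × 1/4 = 95.5
Contribution of normal-eared: (258 − 286.5)² / 286.5 = 2.8351

2.835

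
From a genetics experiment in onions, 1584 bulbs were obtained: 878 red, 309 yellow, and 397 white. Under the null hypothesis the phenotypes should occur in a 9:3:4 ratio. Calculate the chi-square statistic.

The 9:3:4 ratio has 16 parts, so with N = 1584 the expected counts are:
  red: 1584 × 9/16 = 891
  yellow: 1584 × 3/16 = 297
  white: 1584 × 4/16 = 396
χ² = Σ (O − E)² / E
  red: (878 − 891)² / 891 = 0.1897
  yellow: (309 − 297)² / 297 = 0.4848
  white: (397 − 396)² / 396 = 0.0025
χ² = 0.1897 + 0.4848 + 0.0025 = 0.677

0.677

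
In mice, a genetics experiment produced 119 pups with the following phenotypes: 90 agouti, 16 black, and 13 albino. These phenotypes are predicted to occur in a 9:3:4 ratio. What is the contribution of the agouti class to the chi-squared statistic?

Expected counts for N = 119 under a 9:3:4 ratio (total parts = 16):
  agouti: 119 × 9/16 = 66.9375
  black: 119 × 3/16 = 22.3125
  albino: 119 × 4/16 = 29.75
Contribution of agouti: (90 − 66.9375)² / 66.9375 = 7.9459

7.946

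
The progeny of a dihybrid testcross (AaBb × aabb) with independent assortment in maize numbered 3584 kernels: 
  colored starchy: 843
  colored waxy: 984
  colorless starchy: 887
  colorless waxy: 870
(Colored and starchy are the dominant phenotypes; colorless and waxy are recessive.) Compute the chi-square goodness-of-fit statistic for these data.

12.623

A dihybrid testcross with independent assortment gives a 1:1:1:1 ratio.
Expected counts for N = 3584 under a 1:1:1:1 ratio (total parts = 4):
  colored starchy: 3584 × 1/4 = 896
  colored waxy: 3584 × 1/4 = 896
  colorless starchy: 3584 × 1/4 = 896
  colorless waxy: 3584 × 1/4 = 896
χ² = Σ (O − E)² / E
  colored starchy: (843 − 896)² / 896 = 3.1350
  colored waxy: (984 − 896)² / 896 = 8.6429
  colorless starchy: (887 − 896)² / 896 = 0.0904
  colorless waxy: (870 − 896)² / 896 = 0.7545
χ² = 3.1350 + 8.6429 + 0.0904 + 0.7545 = 12.6228 ≈ 12.623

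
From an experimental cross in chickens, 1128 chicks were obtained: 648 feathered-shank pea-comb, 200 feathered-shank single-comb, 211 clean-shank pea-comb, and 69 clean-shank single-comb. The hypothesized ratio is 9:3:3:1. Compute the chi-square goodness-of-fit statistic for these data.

0.946

Under the 9:3:3:1 hypothesis (Σ ratio = 16, N = 1128):
  feathered-shank pea-comb: 1128 × 9/16 = 634.5
  feathered-shank single-comb: 1128 × 3/16 = 211.5
  clean-shank pea-comb: 1128 × 3/16 = 211.5
  clean-shank single-comb: 1128 × 1/16 = 70.5
χ² = Σ (O − E)² / E
  feathered-shank pea-comb: (648 − 634.5)² / 634.5 = 0.2872
  feathered-shank single-comb: (200 − 211.5)² / 211.5 = 0.6253
  clean-shank pea-comb: (211 − 211.5)² / 211.5 = 0.0012
  clean-shank single-comb: (69 − 70.5)² / 70.5 = 0.0319
χ² = 0.2872 + 0.6253 + 0.0012 + 0.0319 = 0.9456 ≈ 0.946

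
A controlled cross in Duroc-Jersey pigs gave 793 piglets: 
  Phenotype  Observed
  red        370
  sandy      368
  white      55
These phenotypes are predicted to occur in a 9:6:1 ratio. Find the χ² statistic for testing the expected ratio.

Total ratio parts = 16. Expected numbers out of 793:
  red: 793 × 9/16 = 446.0625
  sandy: 793 × 6/16 = 297.375
  white: 793 × 1/16 = 49.5625
χ² = Σ (O − E)² / E
  red: (370 − 446.0625)² / 446.0625 = 12.9702
  sandy: (368 − 297.375)² / 297.375 = 16.7731
  white: (55 − 49.5625)² / 49.5625 = 0.5965
χ² = 12.9702 + 16.7731 + 0.5965 = 30.3398 ≈ 30.340

30.340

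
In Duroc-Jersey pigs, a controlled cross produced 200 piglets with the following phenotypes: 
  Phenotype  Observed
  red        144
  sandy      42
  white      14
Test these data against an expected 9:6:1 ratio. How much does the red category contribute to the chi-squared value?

Total ratio parts = 16. Expected numbers out of 200:
  red: 200 × 9/16 = 112.5
  sandy: 200 × 6/16 = 75
  white: 200 × 1/16 = 12.5
Contribution of red: (144 − 112.5)² / 112.5 = 8.8200

8.820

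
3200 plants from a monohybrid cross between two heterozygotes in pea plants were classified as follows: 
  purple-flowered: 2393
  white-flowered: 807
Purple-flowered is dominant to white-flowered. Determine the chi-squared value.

For a monohybrid cross between heterozygotes with complete dominance, the expected phenotypic ratio is 3:1.
Total ratio parts = 4. Expected numbers out of 3200:
  purple-flowered: 3200 × 3/4 = 2400
  white-flowered: 3200 × 1/4 = 800
χ² = Σ (O − E)² / E
  purple-flowered: (2393 − 2400)² / 2400 = 0.0204
  white-flowered: (807 − 800)² / 800 = 0.0612
χ² = 0.0204 + 0.0612 = 0.0816 ≈ 0.082

0.082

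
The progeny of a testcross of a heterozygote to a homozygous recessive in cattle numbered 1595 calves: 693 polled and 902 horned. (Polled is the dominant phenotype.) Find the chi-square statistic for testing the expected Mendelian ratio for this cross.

27.386

A testcross of a heterozygote (Aa × aa) gives a 1:1 phenotypic ratio.
The 1:1 ratio has 2 parts, so with N = 1595 the expected counts are:
  polled: 1595 × 1/2 = 797.5
  horned: 1595 × 1/2 = 797.5
χ² = Σ (O − E)² / E
  polled: (693 − 797.5)² / 797.5 = 13.6931
  horned: (902 − 797.5)² / 797.5 = 13.6931
χ² = 13.6931 + 13.6931 = 27.3862 ≈ 27.386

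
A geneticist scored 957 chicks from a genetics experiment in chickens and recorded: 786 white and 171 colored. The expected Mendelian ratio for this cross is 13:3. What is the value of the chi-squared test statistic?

Total ratio parts = 16. Expected numbers out of 957:
  white: 957 × 13/16 = 777.5625
  colored: 957 × 3/16 = 179.4375
χ² = Σ (O − E)² / E
  white: (786 − 777.5625)² / 777.5625 = 0.0916
  colored: (171 − 179.4375)² / 179.4375 = 0.3967
χ² = 0.0916 + 0.3967 = 0.4883 ≈ 0.488

0.488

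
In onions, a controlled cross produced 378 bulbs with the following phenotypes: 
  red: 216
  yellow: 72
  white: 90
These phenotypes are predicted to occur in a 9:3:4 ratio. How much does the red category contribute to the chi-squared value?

0.054

The 9:3:4 ratio has 16 parts, so with N = 378 the expected counts are:
  red: 378 × 9/16 = 212.625
  yellow: 378 × 3/16 = 70.875
  white: 378 × 4/16 = 94.5
Contribution of red: (216 − 212.625)² / 212.625 = 0.0536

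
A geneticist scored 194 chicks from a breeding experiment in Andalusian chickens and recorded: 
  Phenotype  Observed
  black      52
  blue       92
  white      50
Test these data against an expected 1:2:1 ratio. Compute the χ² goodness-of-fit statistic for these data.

Total ratio parts = 4. Expected numbers out of 194:
  black: 194 × 1/4 = 48.5
  blue: 194 × 2/4 = 97
  white: 194 × 1/4 = 48.5
χ² = Σ (O − E)² / E
  black: (52 − 48.5)² / 48.5 = 0.2526
  blue: (92 − 97)² / 97 = 0.2577
  white: (50 − 48.5)² / 48.5 = 0.0464
χ² = 0.2526 + 0.2577 + 0.0464 = 0.5567 ≈ 0.557

0.557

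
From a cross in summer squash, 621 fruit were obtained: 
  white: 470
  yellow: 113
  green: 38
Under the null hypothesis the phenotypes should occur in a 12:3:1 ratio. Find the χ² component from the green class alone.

Expected counts for N = 621 under a 12:3:1 ratio (total parts = 16):
  white: 621 × 12/16 = 465.75
  yellow: 621 × 3/16 = 116.4375
  green: 621 × 1/16 = 38.8125
Contribution of green: (38 − 38.8125)² / 38.8125 = 0.0170

0.017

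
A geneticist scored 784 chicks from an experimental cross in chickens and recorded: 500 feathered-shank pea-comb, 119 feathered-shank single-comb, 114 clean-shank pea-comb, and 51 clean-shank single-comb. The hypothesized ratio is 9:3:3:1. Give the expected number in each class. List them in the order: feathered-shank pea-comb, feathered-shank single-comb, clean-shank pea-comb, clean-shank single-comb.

The 9:3:3:1 ratio has 16 parts, so with N = 784 the expected counts are:
  feathered-shank pea-comb: 784 × 9/16 = 441
  feathered-shank single-comb: 784 × 3/16 = 147
  clean-shank pea-comb: 784 × 3/16 = 147
  clean-shank single-comb: 784 × 1/16 = 49

441, 147, 147, 49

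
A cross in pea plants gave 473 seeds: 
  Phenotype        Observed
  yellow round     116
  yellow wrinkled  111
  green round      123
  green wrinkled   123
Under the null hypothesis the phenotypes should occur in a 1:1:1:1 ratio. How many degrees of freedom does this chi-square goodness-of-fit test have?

3

A goodness-of-fit test with 4 phenotype classes has df = 4 − 1 = 3.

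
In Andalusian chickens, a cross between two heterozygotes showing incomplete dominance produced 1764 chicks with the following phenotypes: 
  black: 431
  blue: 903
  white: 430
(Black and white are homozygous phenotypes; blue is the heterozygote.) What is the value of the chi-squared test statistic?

1.001

With incomplete dominance, a heterozygote × heterozygote cross gives a 1:2:1 phenotypic ratio.
Expected counts for N = 1764 under a 1:2:1 ratio (total parts = 4):
  black: 1764 × 1/4 = 441
  blue: 1764 × 2/4 = 882
  white: 1764 × 1/4 = 441
χ² = Σ (O − E)² / E
  black: (431 − 441)² / 441 = 0.2268
  blue: (903 − 882)² / 882 = 0.5000
  white: (430 − 441)² / 441 = 0.2744
χ² = 0.2268 + 0.5000 + 0.2744 = 1.0012 ≈ 1.001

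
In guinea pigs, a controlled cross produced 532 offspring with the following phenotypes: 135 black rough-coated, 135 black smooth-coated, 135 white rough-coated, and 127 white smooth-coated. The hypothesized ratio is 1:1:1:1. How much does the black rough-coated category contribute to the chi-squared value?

Under the 1:1:1:1 hypothesis (Σ ratio = 4, N = 532):
  black rough-coated: 532 × 1/4 = 133
  black smooth-coated: 532 × 1/4 = 133
  white rough-coated: 532 × 1/4 = 133
  white smooth-coated: 532 × 1/4 = 133
Contribution of black rough-coated: (135 − 133)² / 133 = 0.0301

0.030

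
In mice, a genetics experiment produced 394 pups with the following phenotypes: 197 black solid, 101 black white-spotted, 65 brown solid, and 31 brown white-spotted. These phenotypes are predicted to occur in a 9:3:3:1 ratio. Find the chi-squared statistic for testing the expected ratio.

15.412

Under the 9:3:3:1 hypothesis (Σ ratio = 16, N = 394):
  black solid: 394 × 9/16 = 221.625
  black white-spotted: 394 × 3/16 = 73.875
  brown solid: 394 × 3/16 = 73.875
  brown white-spotted: 394 × 1/16 = 24.625
χ² = Σ (O − E)² / E
  black solid: (197 − 221.625)² / 221.625 = 2.7361
  black white-spotted: (101 − 73.875)² / 73.875 = 9.9596
  brown solid: (65 − 73.875)² / 73.875 = 1.0662
  brown white-spotted: (31 − 24.625)² / 24.625 = 1.6504
χ² = 2.7361 + 9.9596 + 1.0662 + 1.6504 = 15.4123 ≈ 15.412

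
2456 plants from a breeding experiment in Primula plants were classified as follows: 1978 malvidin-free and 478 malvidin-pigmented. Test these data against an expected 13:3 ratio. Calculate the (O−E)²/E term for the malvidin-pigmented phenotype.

0.665

Expected counts for N = 2456 under a 13:3 ratio (total parts = 16):
  malvidin-free: 2456 × 13/16 = 1995.5
  malvidin-pigmented: 2456 × 3/16 = 460.5
Contribution of malvidin-pigmented: (478 − 460.5)² / 460.5 = 0.6650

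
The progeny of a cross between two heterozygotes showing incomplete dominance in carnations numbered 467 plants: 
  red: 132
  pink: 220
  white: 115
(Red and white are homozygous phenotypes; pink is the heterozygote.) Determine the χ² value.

2.799

With incomplete dominance, a heterozygote × heterozygote cross gives a 1:2:1 phenotypic ratio.
The 1:2:1 ratio has 4 parts, so with N = 467 the expected counts are:
  red: 467 × 1/4 = 116.75
  pink: 467 × 2/4 = 233.5
  white: 467 × 1/4 = 116.75
χ² = Σ (O − E)² / E
  red: (132 − 116.75)² / 116.75 = 1.9920
  pink: (220 − 233.5)² / 233.5 = 0.7805
  white: (115 − 116.75)² / 116.75 = 0.0262
χ² = 1.9920 + 0.7805 + 0.0262 = 2.7987 ≈ 2.799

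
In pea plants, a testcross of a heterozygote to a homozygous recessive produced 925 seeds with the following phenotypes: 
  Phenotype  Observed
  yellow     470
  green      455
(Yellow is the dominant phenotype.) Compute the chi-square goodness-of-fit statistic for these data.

A testcross of a heterozygote (Aa × aa) gives a 1:1 phenotypic ratio.
The 1:1 ratio has 2 parts, so with N = 925 the expected counts are:
  yellow: 925 × 1/2 = 462.5
  green: 925 × 1/2 = 462.5
χ² = Σ (O − E)² / E
  yellow: (470 − 462.5)² / 462.5 = 0.1216
  green: (455 − 462.5)² / 462.5 = 0.1216
χ² = 0.1216 + 0.1216 = 0.2432 ≈ 0.243

0.243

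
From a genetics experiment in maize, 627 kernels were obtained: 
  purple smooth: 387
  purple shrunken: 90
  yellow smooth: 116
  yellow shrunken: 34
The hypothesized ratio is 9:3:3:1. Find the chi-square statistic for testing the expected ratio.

Under the 9:3:3:1 hypothesis (Σ ratio = 16, N = 627):
  purple smooth: 627 × 9/16 = 352.6875
  purple shrunken: 627 × 3/16 = 117.5625
  yellow smooth: 627 × 3/16 = 117.5625
  yellow shrunken: 627 × 1/16 = 39.1875
χ² = Σ (O − E)² / E
  purple smooth: (387 − 352.6875)² / 352.6875 = 3.3382
  purple shrunken: (90 − 117.5625)² / 117.5625 = 6.4620
  yellow smooth: (116 − 117.5625)² / 117.5625 = 0.0208
  yellow shrunken: (34 − 39.1875)² / 39.1875 = 0.6867
χ² = 3.3382 + 6.4620 + 0.0208 + 0.6867 = 10.5077 ≈ 10.508

10.508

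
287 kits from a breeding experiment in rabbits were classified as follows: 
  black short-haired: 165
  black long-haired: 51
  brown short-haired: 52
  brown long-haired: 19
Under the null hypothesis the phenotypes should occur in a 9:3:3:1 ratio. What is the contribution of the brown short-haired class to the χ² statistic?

The 9:3:3:1 ratio has 16 parts, so with N = 287 the expected counts are:
  black short-haired: 287 × 9/16 = 161.4375
  black long-haired: 287 × 3/16 = 53.8125
  brown short-haired: 287 × 3/16 = 53.8125
  brown long-haired: 287 × 1/16 = 17.9375
Contribution of brown short-haired: (52 − 53.8125)² / 53.8125 = 0.0610

0.061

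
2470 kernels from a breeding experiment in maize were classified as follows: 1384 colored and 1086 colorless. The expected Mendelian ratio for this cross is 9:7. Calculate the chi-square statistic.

0.048

The 9:7 ratio has 16 parts, so with N = 2470 the expected counts are:
  colored: 2470 × 9/16 = 1389.375
  colorless: 2470 × 7/16 = 1080.625
χ² = Σ (O − E)² / E
  colored: (1384 − 1389.375)² / 1389.375 = 0.0208
  colorless: (1086 − 1080.625)² / 1080.625 = 0.0267
χ² = 0.0208 + 0.0267 = 0.0475 ≈ 0.048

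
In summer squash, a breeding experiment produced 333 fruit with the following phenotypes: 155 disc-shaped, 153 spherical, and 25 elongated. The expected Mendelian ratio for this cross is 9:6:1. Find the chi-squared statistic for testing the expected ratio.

12.751

Under the 9:6:1 hypothesis (Σ ratio = 16, N = 333):
  disc-shaped: 333 × 9/16 = 187.3125
  spherical: 333 × 6/16 = 124.875
  elongated: 333 × 1/16 = 20.8125
χ² = Σ (O − E)² / E
  disc-shaped: (155 − 187.3125)² / 187.3125 = 5.5741
  spherical: (153 − 124.875)² / 124.875 = 6.3345
  elongated: (25 − 20.8125)² / 20.8125 = 0.8425
χ² = 5.5741 + 6.3345 + 0.8425 = 12.7511 ≈ 12.751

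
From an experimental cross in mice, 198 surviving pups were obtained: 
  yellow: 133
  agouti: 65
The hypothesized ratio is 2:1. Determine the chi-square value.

0.023

The 2:1 ratio has 3 parts, so with N = 198 the expected counts are:
  yellow: 198 × 2/3 = 132
  agouti: 198 × 1/3 = 66
χ² = Σ (O − E)² / E
  yellow: (133 − 132)² / 132 = 0.0076
  agouti: (65 − 66)² / 66 = 0.0152
χ² = 0.0076 + 0.0152 = 0.0228 ≈ 0.023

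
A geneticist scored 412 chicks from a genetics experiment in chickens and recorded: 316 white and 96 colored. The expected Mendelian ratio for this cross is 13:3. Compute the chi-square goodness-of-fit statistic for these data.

The 13:3 ratio has 16 parts, so with N = 412 the expected counts are:
  white: 412 × 13/16 = 334.75
  colored: 412 × 3/16 = 77.25
χ² = Σ (O − E)² / E
  white: (316 − 334.75)² / 334.75 = 1.0502
  colored: (96 − 77.25)² / 77.25 = 4.5510
χ² = 1.0502 + 4.5510 = 5.6012 ≈ 5.601

5.601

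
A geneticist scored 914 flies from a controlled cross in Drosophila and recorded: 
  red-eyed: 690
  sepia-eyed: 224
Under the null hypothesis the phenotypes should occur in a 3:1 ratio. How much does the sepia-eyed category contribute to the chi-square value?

Expected counts for N = 914 under a 3:1 ratio (total parts = 4):
  red-eyed: 914 × 3/4 = 685.5
  sepia-eyed: 914 × 1/4 = 228.5
Contribution of sepia-eyed: (224 − 228.5)² / 228.5 = 0.0886

0.089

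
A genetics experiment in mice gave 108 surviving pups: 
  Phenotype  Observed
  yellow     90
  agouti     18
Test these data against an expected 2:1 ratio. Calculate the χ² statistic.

13.500

Expected counts for N = 108 under a 2:1 ratio (total parts = 3):
  yellow: 108 × 2/3 = 72
  agouti: 108 × 1/3 = 36
χ² = Σ (O − E)² / E
  yellow: (90 − 72)² / 72 = 4.5000
  agouti: (18 − 36)² / 36 = 9.0000
χ² = 4.5000 + 9.0000 = 13.500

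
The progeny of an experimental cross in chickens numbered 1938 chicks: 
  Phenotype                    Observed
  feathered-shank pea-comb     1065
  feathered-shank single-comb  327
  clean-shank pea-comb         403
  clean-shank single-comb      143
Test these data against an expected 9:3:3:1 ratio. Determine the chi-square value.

12.492

Under the 9:3:3:1 hypothesis (Σ ratio = 16, N = 1938):
  feathered-shank pea-comb: 1938 × 9/16 = 1090.125
  feathered-shank single-comb: 1938 × 3/16 = 363.375
  clean-shank pea-comb: 1938 × 3/16 = 363.375
  clean-shank single-comb: 1938 × 1/16 = 121.125
χ² = Σ (O − E)² / E
  feathered-shank pea-comb: (1065 − 1090.125)² / 1090.125 = 0.5791
  feathered-shank single-comb: (327 − 363.375)² / 363.375 = 3.6413
  clean-shank pea-comb: (403 − 363.375)² / 363.375 = 4.3210
  clean-shank single-comb: (143 − 121.125)² / 121.125 = 3.9506
χ² = 0.5791 + 3.6413 + 4.3210 + 3.9506 = 12.492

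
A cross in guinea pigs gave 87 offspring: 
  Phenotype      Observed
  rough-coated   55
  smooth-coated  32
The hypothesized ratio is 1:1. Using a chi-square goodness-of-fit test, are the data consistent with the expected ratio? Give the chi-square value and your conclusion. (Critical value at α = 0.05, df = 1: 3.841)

6.080; not consistent

Under the 1:1 hypothesis (Σ ratio = 2, N = 87):
  rough-coated: 87 × 1/2 = 43.5
  smooth-coated: 87 × 1/2 = 43.5
χ² = Σ (O − E)² / E
  rough-coated: (55 − 43.5)² / 43.5 = 3.0402
  smooth-coated: (32 − 43.5)² / 43.5 = 3.0402
χ² = 3.0402 + 3.0402 = 6.0804 ≈ 6.080
Degrees of freedom = 2 − 1 = 1; critical value at α = 0.05 is 3.841.
Since 6.080 > 3.841, we reject the null hypothesis — the data do not fit the 1:1 ratio.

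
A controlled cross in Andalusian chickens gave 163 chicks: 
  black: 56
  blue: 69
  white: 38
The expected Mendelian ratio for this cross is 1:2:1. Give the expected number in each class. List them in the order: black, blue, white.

Total ratio parts = 4. Expected numbers out of 163:
  black: 163 × 1/4 = 40.75
  blue: 163 × 2/4 = 81.5
  white: 163 × 1/4 = 40.75

40.75, 81.5, 40.75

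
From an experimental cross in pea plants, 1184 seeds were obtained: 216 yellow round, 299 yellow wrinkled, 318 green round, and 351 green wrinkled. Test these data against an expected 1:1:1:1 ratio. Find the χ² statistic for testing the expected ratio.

The 1:1:1:1 ratio has 4 parts, so with N = 1184 the expected counts are:
  yellow round: 1184 × 1/4 = 296
  yellow wrinkled: 1184 × 1/4 = 296
  green round: 1184 × 1/4 = 296
  green wrinkled: 1184 × 1/4 = 296
χ² = Σ (O − E)² / E
  yellow round: (216 − 296)² / 296 = 21.6216
  yellow wrinkled: (299 − 296)² / 296 = 0.0304
  green round: (318 − 296)² / 296 = 1.6351
  green wrinkled: (351 − 296)² / 296 = 10.2196
χ² = 21.6216 + 0.0304 + 1.6351 + 10.2196 = 33.5067 ≈ 33.507

33.507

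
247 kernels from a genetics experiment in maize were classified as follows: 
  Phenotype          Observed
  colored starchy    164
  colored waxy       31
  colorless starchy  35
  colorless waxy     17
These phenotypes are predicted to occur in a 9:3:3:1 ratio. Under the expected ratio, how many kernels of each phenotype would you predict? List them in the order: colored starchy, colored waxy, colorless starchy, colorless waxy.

The 9:3:3:1 ratio has 16 parts, so with N = 247 the expected counts are:
  colored starchy: 247 × 9/16 = 138.9375
  colored waxy: 247 × 3/16 = 46.3125
  colorless starchy: 247 × 3/16 = 46.3125
  colorless waxy: 247 × 1/16 = 15.4375

138.9375, 46.3125, 46.3125, 15.4375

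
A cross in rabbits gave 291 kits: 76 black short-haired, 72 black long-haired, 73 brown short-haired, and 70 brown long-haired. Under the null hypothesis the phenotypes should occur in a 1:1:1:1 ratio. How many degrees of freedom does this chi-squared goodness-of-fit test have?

3

A goodness-of-fit test with 4 phenotype classes has df = 4 − 1 = 3.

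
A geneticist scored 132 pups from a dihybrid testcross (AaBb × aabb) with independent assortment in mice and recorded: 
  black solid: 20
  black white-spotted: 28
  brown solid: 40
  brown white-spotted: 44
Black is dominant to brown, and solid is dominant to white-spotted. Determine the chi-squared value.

A dihybrid testcross with independent assortment gives a 1:1:1:1 ratio.
Expected counts for N = 132 under a 1:1:1:1 ratio (total parts = 4):
  black solid: 132 × 1/4 = 33
  black white-spotted: 132 × 1/4 = 33
  brown solid: 132 × 1/4 = 33
  brown white-spotted: 132 × 1/4 = 33
χ² = Σ (O − E)² / E
  black solid: (20 − 33)² / 33 = 5.1212
  black white-spotted: (28 − 33)² / 33 = 0.7576
  brown solid: (40 − 33)² / 33 = 1.4848
  brown white-spotted: (44 − 33)² / 33 = 3.6667
χ² = 5.1212 + 0.7576 + 1.4848 + 3.6667 = 11.0303 ≈ 11.030

11.030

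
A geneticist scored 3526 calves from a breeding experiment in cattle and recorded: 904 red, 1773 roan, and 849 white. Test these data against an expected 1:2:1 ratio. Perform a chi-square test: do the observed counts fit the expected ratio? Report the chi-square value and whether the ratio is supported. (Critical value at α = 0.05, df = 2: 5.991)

1.829; consistent

Total ratio parts = 4. Expected numbers out of 3526:
  red: 3526 × 1/4 = 881.5
  roan: 3526 × 2/4 = 1763
  white: 3526 × 1/4 = 881.5
χ² = Σ (O − E)² / E
  red: (904 − 881.5)² / 881.5 = 0.5743
  roan: (1773 − 1763)² / 1763 = 0.0567
  white: (849 − 881.5)² / 881.5 = 1.1982
χ² = 0.5743 + 0.0567 + 1.1982 = 1.8292 ≈ 1.829
Degrees of freedom = 3 − 1 = 2; critical value at α = 0.05 is 5.991.
Since 1.829 < 5.991, we fail to reject the null hypothesis — the data are consistent with the 1:2:1 ratio.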